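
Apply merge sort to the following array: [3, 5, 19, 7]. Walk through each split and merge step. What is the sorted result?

Merge sort trace:

Split: [3, 5, 19, 7] -> [3, 5] and [19, 7]
  Split: [3, 5] -> [3] and [5]
  Merge: [3] + [5] -> [3, 5]
  Split: [19, 7] -> [19] and [7]
  Merge: [19] + [7] -> [7, 19]
Merge: [3, 5] + [7, 19] -> [3, 5, 7, 19]

Final sorted array: [3, 5, 7, 19]

The merge sort proceeds by recursively splitting the array and merging sorted halves.
After all merges, the sorted array is [3, 5, 7, 19].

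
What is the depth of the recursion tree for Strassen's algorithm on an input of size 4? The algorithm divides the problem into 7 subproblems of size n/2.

For divide and conquer with division factor 2:

Problem sizes at each level:
Level 0: 4
Level 1: 2
Level 2: 1

The root is level 0 and the size-1 base case is level 2 (the tree spans levels 0 through 2, i.e. 3 levels counting the root), so the depth is the number of divisions: log_2(4) = 2

The recursion tree depth is log_2(4) = 2. At each level, the problem size is divided by 2, so it takes 2 divisions to reduce to a base case of size 1. The algorithm makes 7 recursive calls at each level.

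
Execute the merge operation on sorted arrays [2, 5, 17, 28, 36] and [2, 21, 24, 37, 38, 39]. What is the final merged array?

Merging process:

Compare 2 vs 2: take 2 from left. Merged: [2]
Compare 5 vs 2: take 2 from right. Merged: [2, 2]
Compare 5 vs 21: take 5 from left. Merged: [2, 2, 5]
Compare 17 vs 21: take 17 from left. Merged: [2, 2, 5, 17]
Compare 28 vs 21: take 21 from right. Merged: [2, 2, 5, 17, 21]
Compare 28 vs 24: take 24 from right. Merged: [2, 2, 5, 17, 21, 24]
Compare 28 vs 37: take 28 from left. Merged: [2, 2, 5, 17, 21, 24, 28]
Compare 36 vs 37: take 36 from left. Merged: [2, 2, 5, 17, 21, 24, 28, 36]
Append remaining from right: [37, 38, 39]. Merged: [2, 2, 5, 17, 21, 24, 28, 36, 37, 38, 39]

Final merged array: [2, 2, 5, 17, 21, 24, 28, 36, 37, 38, 39]
Total comparisons: 8

The merged array is [2, 2, 5, 17, 21, 24, 28, 36, 37, 38, 39], requiring 8 comparisons. The merge step runs in O(n) time where n is the total number of elements.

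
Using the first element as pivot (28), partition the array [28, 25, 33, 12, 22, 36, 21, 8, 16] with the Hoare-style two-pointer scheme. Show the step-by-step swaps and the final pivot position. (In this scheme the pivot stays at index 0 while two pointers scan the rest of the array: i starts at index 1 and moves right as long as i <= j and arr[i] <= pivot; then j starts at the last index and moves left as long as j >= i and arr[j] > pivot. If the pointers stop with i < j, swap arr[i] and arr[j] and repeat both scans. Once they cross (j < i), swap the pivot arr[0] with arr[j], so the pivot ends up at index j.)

Hoare-style two-pointer partition with pivot = 28:

Initial array: [28, 25, 33, 12, 22, 36, 21, 8, 16]

Pointers start at i = 1, j = 8.
i stops at index 2 (arr[2]=33 > 28), j stops at index 8 (arr[8]=16 <= 28): swap arr[2] and arr[8], array becomes [28, 25, 16, 12, 22, 36, 21, 8, 33]
i stops at index 5 (arr[5]=36 > 28), j stops at index 7 (arr[7]=8 <= 28): swap arr[5] and arr[7], array becomes [28, 25, 16, 12, 22, 8, 21, 36, 33]
i ends at 7, j ends at 6: the pointers have crossed (j < i), so scanning stops.

Swap pivot arr[0] with arr[6] to place pivot at position 6: [21, 25, 16, 12, 22, 8, 28, 36, 33]
Pivot position: 6

After partitioning with pivot 28, the array becomes [21, 25, 16, 12, 22, 8, 28, 36, 33]. The pivot is placed at index 6. All elements to the left of the pivot are <= 28, and all elements to the right are > 28.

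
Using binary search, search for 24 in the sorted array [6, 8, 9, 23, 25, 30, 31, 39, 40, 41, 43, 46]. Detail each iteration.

Binary search for 24 in [6, 8, 9, 23, 25, 30, 31, 39, 40, 41, 43, 46]:

lo=0, hi=11, mid=5, arr[mid]=30 -> 30 > 24, search left half
lo=0, hi=4, mid=2, arr[mid]=9 -> 9 < 24, search right half
lo=3, hi=4, mid=3, arr[mid]=23 -> 23 < 24, search right half
lo=4, hi=4, mid=4, arr[mid]=25 -> 25 > 24, search left half
lo=4 > hi=3, target 24 not found

Binary search determines that 24 is not in the array after 4 comparisons. The search space was exhausted without finding the target.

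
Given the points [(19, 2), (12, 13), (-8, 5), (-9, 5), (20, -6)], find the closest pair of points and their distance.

Computing all pairwise distances among 5 points:

d((19, 2), (12, 13)) = 13.0384
d((19, 2), (-8, 5)) = 27.1662
d((19, 2), (-9, 5)) = 28.1603
d((19, 2), (20, -6)) = 8.0623
d((12, 13), (-8, 5)) = 21.5407
d((12, 13), (-9, 5)) = 22.4722
d((12, 13), (20, -6)) = 20.6155
d((-8, 5), (-9, 5)) = 1.0 <-- minimum
d((-8, 5), (20, -6)) = 30.0832
d((-9, 5), (20, -6)) = 31.0161

Closest pair: (-8, 5) and (-9, 5) with distance 1.0

The closest pair is (-8, 5) and (-9, 5) with Euclidean distance 1.0. For 5 points, brute-force pairwise comparison is shown above. For large n, the divide-and-conquer algorithm (sort by x, recurse on halves, check the dividing strip) achieves O(n log n).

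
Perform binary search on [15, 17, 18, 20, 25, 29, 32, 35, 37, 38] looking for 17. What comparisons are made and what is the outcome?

Binary search for 17 in [15, 17, 18, 20, 25, 29, 32, 35, 37, 38]:

lo=0, hi=9, mid=4, arr[mid]=25 -> 25 > 17, search left half
lo=0, hi=3, mid=1, arr[mid]=17 -> Found target at index 1!

Binary search finds 17 at index 1 after 2 comparisons. The search repeatedly halves the search space by comparing with the middle element.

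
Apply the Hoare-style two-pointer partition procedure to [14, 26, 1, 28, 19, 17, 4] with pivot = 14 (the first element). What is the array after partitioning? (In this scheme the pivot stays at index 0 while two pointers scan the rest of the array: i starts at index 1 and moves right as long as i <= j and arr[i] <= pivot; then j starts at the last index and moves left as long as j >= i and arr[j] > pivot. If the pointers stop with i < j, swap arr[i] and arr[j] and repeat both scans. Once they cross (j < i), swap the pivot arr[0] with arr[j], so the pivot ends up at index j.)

Hoare-style two-pointer partition with pivot = 14:

Initial array: [14, 26, 1, 28, 19, 17, 4]

Pointers start at i = 1, j = 6.
i stops at index 1 (arr[1]=26 > 14), j stops at index 6 (arr[6]=4 <= 14): swap arr[1] and arr[6], array becomes [14, 4, 1, 28, 19, 17, 26]
i ends at 3, j ends at 2: the pointers have crossed (j < i), so scanning stops.

Swap pivot arr[0] with arr[2] to place pivot at position 2: [1, 4, 14, 28, 19, 17, 26]
Pivot position: 2

After partitioning with pivot 14, the array becomes [1, 4, 14, 28, 19, 17, 26]. The pivot is placed at index 2. All elements to the left of the pivot are <= 14, and all elements to the right are > 14.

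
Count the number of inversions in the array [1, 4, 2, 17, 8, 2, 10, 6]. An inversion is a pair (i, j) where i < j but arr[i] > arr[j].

Finding inversions in [1, 4, 2, 17, 8, 2, 10, 6]:

(1, 2): arr[1]=4 > arr[2]=2
(1, 5): arr[1]=4 > arr[5]=2
(3, 4): arr[3]=17 > arr[4]=8
(3, 5): arr[3]=17 > arr[5]=2
(3, 6): arr[3]=17 > arr[6]=10
(3, 7): arr[3]=17 > arr[7]=6
(4, 5): arr[4]=8 > arr[5]=2
(4, 7): arr[4]=8 > arr[7]=6
(6, 7): arr[6]=10 > arr[7]=6

Total inversions: 9

The array has 9 inversion(s): (1,2), (1,5), (3,4), (3,5), (3,6), (3,7), (4,5), (4,7), (6,7). Each pair (i,j) satisfies i < j and arr[i] > arr[j].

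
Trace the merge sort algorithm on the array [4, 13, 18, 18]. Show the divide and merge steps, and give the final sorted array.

Merge sort trace:

Split: [4, 13, 18, 18] -> [4, 13] and [18, 18]
  Split: [4, 13] -> [4] and [13]
  Merge: [4] + [13] -> [4, 13]
  Split: [18, 18] -> [18] and [18]
  Merge: [18] + [18] -> [18, 18]
Merge: [4, 13] + [18, 18] -> [4, 13, 18, 18]

Final sorted array: [4, 13, 18, 18]

The merge sort proceeds by recursively splitting the array and merging sorted halves.
After all merges, the sorted array is [4, 13, 18, 18].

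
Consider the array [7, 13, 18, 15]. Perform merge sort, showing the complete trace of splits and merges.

Merge sort trace:

Split: [7, 13, 18, 15] -> [7, 13] and [18, 15]
  Split: [7, 13] -> [7] and [13]
  Merge: [7] + [13] -> [7, 13]
  Split: [18, 15] -> [18] and [15]
  Merge: [18] + [15] -> [15, 18]
Merge: [7, 13] + [15, 18] -> [7, 13, 15, 18]

Final sorted array: [7, 13, 15, 18]

The merge sort proceeds by recursively splitting the array and merging sorted halves.
After all merges, the sorted array is [7, 13, 15, 18].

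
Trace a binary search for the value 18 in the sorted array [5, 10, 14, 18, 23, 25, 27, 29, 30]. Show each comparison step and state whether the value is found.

Binary search for 18 in [5, 10, 14, 18, 23, 25, 27, 29, 30]:

lo=0, hi=8, mid=4, arr[mid]=23 -> 23 > 18, search left half
lo=0, hi=3, mid=1, arr[mid]=10 -> 10 < 18, search right half
lo=2, hi=3, mid=2, arr[mid]=14 -> 14 < 18, search right half
lo=3, hi=3, mid=3, arr[mid]=18 -> Found target at index 3!

Binary search finds 18 at index 3 after 4 comparisons. The search repeatedly halves the search space by comparing with the middle element.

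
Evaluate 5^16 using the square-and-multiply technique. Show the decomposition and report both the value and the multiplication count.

Computing 5^16 by squaring (build up from 5^1; each line after the first costs one multiplication):

5^1 = 5
5^2 = (5^1)^2 = 5^2 = 25
5^4 = (5^2)^2 = 25^2 = 625
5^8 = (5^4)^2 = 625^2 = 390625
5^16 = (5^8)^2 = 390625^2 = 152587890625

Result: 152587890625
Multiplications needed: 4 (4 lines after 5^1)

5^16 = 152587890625. Using exponentiation by squaring, this requires 4 multiplications. The key idea: if the exponent is even, square the half-power; if odd, multiply by the base once.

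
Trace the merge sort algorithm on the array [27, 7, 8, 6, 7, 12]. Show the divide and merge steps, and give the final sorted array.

Merge sort trace:

Split: [27, 7, 8, 6, 7, 12] -> [27, 7, 8] and [6, 7, 12]
  Split: [27, 7, 8] -> [27] and [7, 8]
    Split: [7, 8] -> [7] and [8]
    Merge: [7] + [8] -> [7, 8]
  Merge: [27] + [7, 8] -> [7, 8, 27]
  Split: [6, 7, 12] -> [6] and [7, 12]
    Split: [7, 12] -> [7] and [12]
    Merge: [7] + [12] -> [7, 12]
  Merge: [6] + [7, 12] -> [6, 7, 12]
Merge: [7, 8, 27] + [6, 7, 12] -> [6, 7, 7, 8, 12, 27]

Final sorted array: [6, 7, 7, 8, 12, 27]

The merge sort proceeds by recursively splitting the array and merging sorted halves.
After all merges, the sorted array is [6, 7, 7, 8, 12, 27].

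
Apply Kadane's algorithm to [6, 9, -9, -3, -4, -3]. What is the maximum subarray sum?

Using Kadane's algorithm on [6, 9, -9, -3, -4, -3]:

Scanning through the array:
Position 1 (value 9): max_ending_here = 15, max_so_far = 15
Position 2 (value -9): max_ending_here = 6, max_so_far = 15
Position 3 (value -3): max_ending_here = 3, max_so_far = 15
Position 4 (value -4): max_ending_here = -1, max_so_far = 15
Position 5 (value -3): max_ending_here = -3, max_so_far = 15

Maximum subarray: [6, 9]
Maximum sum: 15

The maximum subarray is [6, 9] with sum 15. This subarray runs from index 0 to index 1.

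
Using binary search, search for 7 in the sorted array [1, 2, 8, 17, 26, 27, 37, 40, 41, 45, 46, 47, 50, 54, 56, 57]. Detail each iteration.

Binary search for 7 in [1, 2, 8, 17, 26, 27, 37, 40, 41, 45, 46, 47, 50, 54, 56, 57]:

lo=0, hi=15, mid=7, arr[mid]=40 -> 40 > 7, search left half
lo=0, hi=6, mid=3, arr[mid]=17 -> 17 > 7, search left half
lo=0, hi=2, mid=1, arr[mid]=2 -> 2 < 7, search right half
lo=2, hi=2, mid=2, arr[mid]=8 -> 8 > 7, search left half
lo=2 > hi=1, target 7 not found

Binary search determines that 7 is not in the array after 4 comparisons. The search space was exhausted without finding the target.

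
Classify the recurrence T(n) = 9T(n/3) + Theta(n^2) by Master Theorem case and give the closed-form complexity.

Master Theorem for T(n) = 9T(n/3) + O(n^2):

a = 9, b = 3, c = 2
log_b(a) = log_3(9) = 2.0000

Case 2: c = 2 = log_3(9) = 2.0000
T(n) = O(n^2 log n) = O(n^2 log n)

For T(n) = 9T(n/3) + O(n^2): log_3(9) = 2.0000. This is Case 2 of the Master Theorem (c = log_b(a), equal work at all levels), giving O(n^2 log n).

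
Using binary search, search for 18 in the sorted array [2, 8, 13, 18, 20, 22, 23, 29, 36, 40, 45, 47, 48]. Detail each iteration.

Binary search for 18 in [2, 8, 13, 18, 20, 22, 23, 29, 36, 40, 45, 47, 48]:

lo=0, hi=12, mid=6, arr[mid]=23 -> 23 > 18, search left half
lo=0, hi=5, mid=2, arr[mid]=13 -> 13 < 18, search right half
lo=3, hi=5, mid=4, arr[mid]=20 -> 20 > 18, search left half
lo=3, hi=3, mid=3, arr[mid]=18 -> Found target at index 3!

Binary search finds 18 at index 3 after 4 comparisons. The search repeatedly halves the search space by comparing with the middle element.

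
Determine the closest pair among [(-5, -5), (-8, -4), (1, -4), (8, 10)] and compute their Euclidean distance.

Computing all pairwise distances among 4 points:

d((-5, -5), (-8, -4)) = 3.1623 <-- minimum
d((-5, -5), (1, -4)) = 6.0828
d((-5, -5), (8, 10)) = 19.8494
d((-8, -4), (1, -4)) = 9.0
d((-8, -4), (8, 10)) = 21.2603
d((1, -4), (8, 10)) = 15.6525

Closest pair: (-5, -5) and (-8, -4) with distance 3.1623

The closest pair is (-5, -5) and (-8, -4) with Euclidean distance 3.1623. For 4 points, brute-force pairwise comparison is shown above. For large n, the divide-and-conquer algorithm (sort by x, recurse on halves, check the dividing strip) achieves O(n log n).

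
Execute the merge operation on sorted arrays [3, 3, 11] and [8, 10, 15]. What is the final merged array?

Merging process:

Compare 3 vs 8: take 3 from left. Merged: [3]
Compare 3 vs 8: take 3 from left. Merged: [3, 3]
Compare 11 vs 8: take 8 from right. Merged: [3, 3, 8]
Compare 11 vs 10: take 10 from right. Merged: [3, 3, 8, 10]
Compare 11 vs 15: take 11 from left. Merged: [3, 3, 8, 10, 11]
Append remaining from right: [15]. Merged: [3, 3, 8, 10, 11, 15]

Final merged array: [3, 3, 8, 10, 11, 15]
Total comparisons: 5

The merged array is [3, 3, 8, 10, 11, 15], requiring 5 comparisons. The merge step runs in O(n) time where n is the total number of elements.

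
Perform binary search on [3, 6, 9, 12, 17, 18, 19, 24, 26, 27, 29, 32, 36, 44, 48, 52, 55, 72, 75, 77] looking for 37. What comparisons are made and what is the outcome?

Binary search for 37 in [3, 6, 9, 12, 17, 18, 19, 24, 26, 27, 29, 32, 36, 44, 48, 52, 55, 72, 75, 77]:

lo=0, hi=19, mid=9, arr[mid]=27 -> 27 < 37, search right half
lo=10, hi=19, mid=14, arr[mid]=48 -> 48 > 37, search left half
lo=10, hi=13, mid=11, arr[mid]=32 -> 32 < 37, search right half
lo=12, hi=13, mid=12, arr[mid]=36 -> 36 < 37, search right half
lo=13, hi=13, mid=13, arr[mid]=44 -> 44 > 37, search left half
lo=13 > hi=12, target 37 not found

Binary search determines that 37 is not in the array after 5 comparisons. The search space was exhausted without finding the target.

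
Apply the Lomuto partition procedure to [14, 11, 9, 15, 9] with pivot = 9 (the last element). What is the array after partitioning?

Lomuto partition with pivot = 9:

Initial array: [14, 11, 9, 15, 9]

arr[0]=14 > 9: no swap
arr[1]=11 > 9: no swap
arr[2]=9 <= 9: swap with position 0, array becomes [9, 11, 14, 15, 9]
arr[3]=15 > 9: no swap

Place pivot at position 1: [9, 9, 14, 15, 11]
Pivot position: 1

After partitioning with pivot 9, the array becomes [9, 9, 14, 15, 11]. The pivot is placed at index 1. All elements to the left of the pivot are <= 9, and all elements to the right are > 9.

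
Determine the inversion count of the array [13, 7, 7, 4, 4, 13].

Finding inversions in [13, 7, 7, 4, 4, 13]:

(0, 1): arr[0]=13 > arr[1]=7
(0, 2): arr[0]=13 > arr[2]=7
(0, 3): arr[0]=13 > arr[3]=4
(0, 4): arr[0]=13 > arr[4]=4
(1, 3): arr[1]=7 > arr[3]=4
(1, 4): arr[1]=7 > arr[4]=4
(2, 3): arr[2]=7 > arr[3]=4
(2, 4): arr[2]=7 > arr[4]=4

Total inversions: 8

The array has 8 inversion(s): (0,1), (0,2), (0,3), (0,4), (1,3), (1,4), (2,3), (2,4). Each pair (i,j) satisfies i < j and arr[i] > arr[j].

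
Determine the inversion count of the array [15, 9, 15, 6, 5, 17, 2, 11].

Finding inversions in [15, 9, 15, 6, 5, 17, 2, 11]:

(0, 1): arr[0]=15 > arr[1]=9
(0, 3): arr[0]=15 > arr[3]=6
(0, 4): arr[0]=15 > arr[4]=5
(0, 6): arr[0]=15 > arr[6]=2
(0, 7): arr[0]=15 > arr[7]=11
(1, 3): arr[1]=9 > arr[3]=6
(1, 4): arr[1]=9 > arr[4]=5
(1, 6): arr[1]=9 > arr[6]=2
(2, 3): arr[2]=15 > arr[3]=6
(2, 4): arr[2]=15 > arr[4]=5
(2, 6): arr[2]=15 > arr[6]=2
(2, 7): arr[2]=15 > arr[7]=11
(3, 4): arr[3]=6 > arr[4]=5
(3, 6): arr[3]=6 > arr[6]=2
(4, 6): arr[4]=5 > arr[6]=2
(5, 6): arr[5]=17 > arr[6]=2
(5, 7): arr[5]=17 > arr[7]=11

Total inversions: 17

The array has 17 inversion(s): (0,1), (0,3), (0,4), (0,6), (0,7), (1,3), (1,4), (1,6), (2,3), (2,4), (2,6), (2,7), (3,4), (3,6), (4,6), (5,6), (5,7). Each pair (i,j) satisfies i < j and arr[i] > arr[j].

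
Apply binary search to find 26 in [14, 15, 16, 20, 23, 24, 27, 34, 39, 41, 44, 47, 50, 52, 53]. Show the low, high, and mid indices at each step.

Binary search for 26 in [14, 15, 16, 20, 23, 24, 27, 34, 39, 41, 44, 47, 50, 52, 53]:

lo=0, hi=14, mid=7, arr[mid]=34 -> 34 > 26, search left half
lo=0, hi=6, mid=3, arr[mid]=20 -> 20 < 26, search right half
lo=4, hi=6, mid=5, arr[mid]=24 -> 24 < 26, search right half
lo=6, hi=6, mid=6, arr[mid]=27 -> 27 > 26, search left half
lo=6 > hi=5, target 26 not found

Binary search determines that 26 is not in the array after 4 comparisons. The search space was exhausted without finding the target.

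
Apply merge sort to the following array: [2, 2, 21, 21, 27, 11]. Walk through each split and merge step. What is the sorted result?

Merge sort trace:

Split: [2, 2, 21, 21, 27, 11] -> [2, 2, 21] and [21, 27, 11]
  Split: [2, 2, 21] -> [2] and [2, 21]
    Split: [2, 21] -> [2] and [21]
    Merge: [2] + [21] -> [2, 21]
  Merge: [2] + [2, 21] -> [2, 2, 21]
  Split: [21, 27, 11] -> [21] and [27, 11]
    Split: [27, 11] -> [27] and [11]
    Merge: [27] + [11] -> [11, 27]
  Merge: [21] + [11, 27] -> [11, 21, 27]
Merge: [2, 2, 21] + [11, 21, 27] -> [2, 2, 11, 21, 21, 27]

Final sorted array: [2, 2, 11, 21, 21, 27]

The merge sort proceeds by recursively splitting the array and merging sorted halves.
After all merges, the sorted array is [2, 2, 11, 21, 21, 27].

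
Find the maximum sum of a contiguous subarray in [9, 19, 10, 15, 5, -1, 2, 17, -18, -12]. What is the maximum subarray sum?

Using Kadane's algorithm on [9, 19, 10, 15, 5, -1, 2, 17, -18, -12]:

Scanning through the array:
Position 1 (value 19): max_ending_here = 28, max_so_far = 28
Position 2 (value 10): max_ending_here = 38, max_so_far = 38
Position 3 (value 15): max_ending_here = 53, max_so_far = 53
Position 4 (value 5): max_ending_here = 58, max_so_far = 58
Position 5 (value -1): max_ending_here = 57, max_so_far = 58
Position 6 (value 2): max_ending_here = 59, max_so_far = 59
Position 7 (value 17): max_ending_here = 76, max_so_far = 76
Position 8 (value -18): max_ending_here = 58, max_so_far = 76
Position 9 (value -12): max_ending_here = 46, max_so_far = 76

Maximum subarray: [9, 19, 10, 15, 5, -1, 2, 17]
Maximum sum: 76

The maximum subarray is [9, 19, 10, 15, 5, -1, 2, 17] with sum 76. This subarray runs from index 0 to index 7.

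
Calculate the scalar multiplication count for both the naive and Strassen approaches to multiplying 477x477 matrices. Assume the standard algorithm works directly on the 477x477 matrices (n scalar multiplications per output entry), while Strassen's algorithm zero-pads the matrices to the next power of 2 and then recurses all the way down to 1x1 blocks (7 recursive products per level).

Matrix multiplication for 477x477 matrices:

Strassen's algorithm requires power-of-2 dimensions. Pad 477x477 to 512x512 (next power of 2).

Standard algorithm: 477^3 = 108531333 multiplications
Strassen's algorithm: 7^(log2(512)) = 7^9 = 40353607 multiplications
Savings: 108531333 - 40353607 = 68177726 multiplications

Standard: 108531333 multiplications (477^3). Strassen: 40353607 multiplications (7^9, after padding to 512x512). Strassen reduces 8 recursive multiplications to 7 at each level.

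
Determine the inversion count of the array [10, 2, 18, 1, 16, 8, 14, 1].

Finding inversions in [10, 2, 18, 1, 16, 8, 14, 1]:

(0, 1): arr[0]=10 > arr[1]=2
(0, 3): arr[0]=10 > arr[3]=1
(0, 5): arr[0]=10 > arr[5]=8
(0, 7): arr[0]=10 > arr[7]=1
(1, 3): arr[1]=2 > arr[3]=1
(1, 7): arr[1]=2 > arr[7]=1
(2, 3): arr[2]=18 > arr[3]=1
(2, 4): arr[2]=18 > arr[4]=16
(2, 5): arr[2]=18 > arr[5]=8
(2, 6): arr[2]=18 > arr[6]=14
(2, 7): arr[2]=18 > arr[7]=1
(4, 5): arr[4]=16 > arr[5]=8
(4, 6): arr[4]=16 > arr[6]=14
(4, 7): arr[4]=16 > arr[7]=1
(5, 7): arr[5]=8 > arr[7]=1
(6, 7): arr[6]=14 > arr[7]=1

Total inversions: 16

The array has 16 inversion(s): (0,1), (0,3), (0,5), (0,7), (1,3), (1,7), (2,3), (2,4), (2,5), (2,6), (2,7), (4,5), (4,6), (4,7), (5,7), (6,7). Each pair (i,j) satisfies i < j and arr[i] > arr[j].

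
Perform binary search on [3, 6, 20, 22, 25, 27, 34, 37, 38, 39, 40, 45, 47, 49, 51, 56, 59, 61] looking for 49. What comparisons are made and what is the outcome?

Binary search for 49 in [3, 6, 20, 22, 25, 27, 34, 37, 38, 39, 40, 45, 47, 49, 51, 56, 59, 61]:

lo=0, hi=17, mid=8, arr[mid]=38 -> 38 < 49, search right half
lo=9, hi=17, mid=13, arr[mid]=49 -> Found target at index 13!

Binary search finds 49 at index 13 after 2 comparisons. The search repeatedly halves the search space by comparing with the middle element.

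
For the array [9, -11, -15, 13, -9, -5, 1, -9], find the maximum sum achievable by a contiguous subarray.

Using Kadane's algorithm on [9, -11, -15, 13, -9, -5, 1, -9]:

Scanning through the array:
Position 1 (value -11): max_ending_here = -2, max_so_far = 9
Position 2 (value -15): max_ending_here = -15, max_so_far = 9
Position 3 (value 13): max_ending_here = 13, max_so_far = 13
Position 4 (value -9): max_ending_here = 4, max_so_far = 13
Position 5 (value -5): max_ending_here = -1, max_so_far = 13
Position 6 (value 1): max_ending_here = 1, max_so_far = 13
Position 7 (value -9): max_ending_here = -8, max_so_far = 13

Maximum subarray: [13]
Maximum sum: 13

The maximum subarray is [13] with sum 13. This subarray runs from index 3 to index 3.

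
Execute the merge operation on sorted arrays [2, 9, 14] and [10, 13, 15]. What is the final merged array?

Merging process:

Compare 2 vs 10: take 2 from left. Merged: [2]
Compare 9 vs 10: take 9 from left. Merged: [2, 9]
Compare 14 vs 10: take 10 from right. Merged: [2, 9, 10]
Compare 14 vs 13: take 13 from right. Merged: [2, 9, 10, 13]
Compare 14 vs 15: take 14 from left. Merged: [2, 9, 10, 13, 14]
Append remaining from right: [15]. Merged: [2, 9, 10, 13, 14, 15]

Final merged array: [2, 9, 10, 13, 14, 15]
Total comparisons: 5

The merged array is [2, 9, 10, 13, 14, 15], requiring 5 comparisons. The merge step runs in O(n) time where n is the total number of elements.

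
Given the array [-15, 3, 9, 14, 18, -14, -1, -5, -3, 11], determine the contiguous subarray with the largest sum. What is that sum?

Using Kadane's algorithm on [-15, 3, 9, 14, 18, -14, -1, -5, -3, 11]:

Scanning through the array:
Position 1 (value 3): max_ending_here = 3, max_so_far = 3
Position 2 (value 9): max_ending_here = 12, max_so_far = 12
Position 3 (value 14): max_ending_here = 26, max_so_far = 26
Position 4 (value 18): max_ending_here = 44, max_so_far = 44
Position 5 (value -14): max_ending_here = 30, max_so_far = 44
Position 6 (value -1): max_ending_here = 29, max_so_far = 44
Position 7 (value -5): max_ending_here = 24, max_so_far = 44
Position 8 (value -3): max_ending_here = 21, max_so_far = 44
Position 9 (value 11): max_ending_here = 32, max_so_far = 44

Maximum subarray: [3, 9, 14, 18]
Maximum sum: 44

The maximum subarray is [3, 9, 14, 18] with sum 44. This subarray runs from index 1 to index 4.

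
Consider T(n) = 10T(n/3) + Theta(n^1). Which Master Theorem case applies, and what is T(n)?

Master Theorem for T(n) = 10T(n/3) + O(n^1):

a = 10, b = 3, c = 1
log_b(a) = log_3(10) = 2.0959

Case 1: c = 1 < log_3(10) = 2.0959
T(n) = O(n^(log_3 10))

For T(n) = 10T(n/3) + O(n^1): log_3(10) = 2.0959. This is Case 1 of the Master Theorem (c < log_b(a), work dominated by leaves), giving O(n^(log_3 10)).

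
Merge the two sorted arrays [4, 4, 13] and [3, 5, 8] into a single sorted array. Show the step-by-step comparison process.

Merging process:

Compare 4 vs 3: take 3 from right. Merged: [3]
Compare 4 vs 5: take 4 from left. Merged: [3, 4]
Compare 4 vs 5: take 4 from left. Merged: [3, 4, 4]
Compare 13 vs 5: take 5 from right. Merged: [3, 4, 4, 5]
Compare 13 vs 8: take 8 from right. Merged: [3, 4, 4, 5, 8]
Append remaining from left: [13]. Merged: [3, 4, 4, 5, 8, 13]

Final merged array: [3, 4, 4, 5, 8, 13]
Total comparisons: 5

The merged array is [3, 4, 4, 5, 8, 13], requiring 5 comparisons. The merge step runs in O(n) time where n is the total number of elements.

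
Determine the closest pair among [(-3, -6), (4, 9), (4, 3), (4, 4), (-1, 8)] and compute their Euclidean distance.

Computing all pairwise distances among 5 points:

d((-3, -6), (4, 9)) = 16.5529
d((-3, -6), (4, 3)) = 11.4018
d((-3, -6), (4, 4)) = 12.2066
d((-3, -6), (-1, 8)) = 14.1421
d((4, 9), (4, 3)) = 6.0
d((4, 9), (4, 4)) = 5.0
d((4, 9), (-1, 8)) = 5.099
d((4, 3), (4, 4)) = 1.0 <-- minimum
d((4, 3), (-1, 8)) = 7.0711
d((4, 4), (-1, 8)) = 6.4031

Closest pair: (4, 3) and (4, 4) with distance 1.0

The closest pair is (4, 3) and (4, 4) with Euclidean distance 1.0. For 5 points, brute-force pairwise comparison is shown above. For large n, the divide-and-conquer algorithm (sort by x, recurse on halves, check the dividing strip) achieves O(n log n).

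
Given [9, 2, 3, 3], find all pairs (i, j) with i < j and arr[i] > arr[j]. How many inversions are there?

Finding inversions in [9, 2, 3, 3]:

(0, 1): arr[0]=9 > arr[1]=2
(0, 2): arr[0]=9 > arr[2]=3
(0, 3): arr[0]=9 > arr[3]=3

Total inversions: 3

The array has 3 inversion(s): (0,1), (0,2), (0,3). Each pair (i,j) satisfies i < j and arr[i] > arr[j].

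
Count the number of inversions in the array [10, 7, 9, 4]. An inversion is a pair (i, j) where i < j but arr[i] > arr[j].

Finding inversions in [10, 7, 9, 4]:

(0, 1): arr[0]=10 > arr[1]=7
(0, 2): arr[0]=10 > arr[2]=9
(0, 3): arr[0]=10 > arr[3]=4
(1, 3): arr[1]=7 > arr[3]=4
(2, 3): arr[2]=9 > arr[3]=4

Total inversions: 5

The array has 5 inversion(s): (0,1), (0,2), (0,3), (1,3), (2,3). Each pair (i,j) satisfies i < j and arr[i] > arr[j].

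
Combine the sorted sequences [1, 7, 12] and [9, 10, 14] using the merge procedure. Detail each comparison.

Merging process:

Compare 1 vs 9: take 1 from left. Merged: [1]
Compare 7 vs 9: take 7 from left. Merged: [1, 7]
Compare 12 vs 9: take 9 from right. Merged: [1, 7, 9]
Compare 12 vs 10: take 10 from right. Merged: [1, 7, 9, 10]
Compare 12 vs 14: take 12 from left. Merged: [1, 7, 9, 10, 12]
Append remaining from right: [14]. Merged: [1, 7, 9, 10, 12, 14]

Final merged array: [1, 7, 9, 10, 12, 14]
Total comparisons: 5

The merged array is [1, 7, 9, 10, 12, 14], requiring 5 comparisons. The merge step runs in O(n) time where n is the total number of elements.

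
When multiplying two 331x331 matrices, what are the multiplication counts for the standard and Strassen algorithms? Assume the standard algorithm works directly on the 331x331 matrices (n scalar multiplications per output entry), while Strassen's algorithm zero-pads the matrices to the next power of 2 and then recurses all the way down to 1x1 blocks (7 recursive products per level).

Matrix multiplication for 331x331 matrices:

Strassen's algorithm requires power-of-2 dimensions. Pad 331x331 to 512x512 (next power of 2).

Standard algorithm: 331^3 = 36264691 multiplications
Strassen's algorithm: 7^(log2(512)) = 7^9 = 40353607 multiplications
Difference: 36264691 - 40353607 = -4088916 (Strassen uses MORE here due to padding overhead — for small or just-over-power-of-2 n, padding can outweigh the per-level savings)

Standard: 36264691 multiplications (331^3). Strassen: 40353607 multiplications (7^9, after padding to 512x512). Strassen reduces 8 recursive multiplications to 7 at each level.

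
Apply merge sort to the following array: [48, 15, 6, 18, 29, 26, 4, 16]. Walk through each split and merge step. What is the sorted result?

Merge sort trace:

Split: [48, 15, 6, 18, 29, 26, 4, 16] -> [48, 15, 6, 18] and [29, 26, 4, 16]
  Split: [48, 15, 6, 18] -> [48, 15] and [6, 18]
    Split: [48, 15] -> [48] and [15]
    Merge: [48] + [15] -> [15, 48]
    Split: [6, 18] -> [6] and [18]
    Merge: [6] + [18] -> [6, 18]
  Merge: [15, 48] + [6, 18] -> [6, 15, 18, 48]
  Split: [29, 26, 4, 16] -> [29, 26] and [4, 16]
    Split: [29, 26] -> [29] and [26]
    Merge: [29] + [26] -> [26, 29]
    Split: [4, 16] -> [4] and [16]
    Merge: [4] + [16] -> [4, 16]
  Merge: [26, 29] + [4, 16] -> [4, 16, 26, 29]
Merge: [6, 15, 18, 48] + [4, 16, 26, 29] -> [4, 6, 15, 16, 18, 26, 29, 48]

Final sorted array: [4, 6, 15, 16, 18, 26, 29, 48]

The merge sort proceeds by recursively splitting the array and merging sorted halves.
After all merges, the sorted array is [4, 6, 15, 16, 18, 26, 29, 48].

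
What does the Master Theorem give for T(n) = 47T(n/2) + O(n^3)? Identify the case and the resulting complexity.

Master Theorem for T(n) = 47T(n/2) + O(n^3):

a = 47, b = 2, c = 3
log_b(a) = log_2(47) = 5.5546

Case 1: c = 3 < log_2(47) = 5.5546
T(n) = O(n^(log_2 47))

For T(n) = 47T(n/2) + O(n^3): log_2(47) = 5.5546. This is Case 1 of the Master Theorem (c < log_b(a), work dominated by leaves), giving O(n^(log_2 47)).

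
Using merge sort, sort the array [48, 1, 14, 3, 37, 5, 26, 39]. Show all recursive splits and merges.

Merge sort trace:

Split: [48, 1, 14, 3, 37, 5, 26, 39] -> [48, 1, 14, 3] and [37, 5, 26, 39]
  Split: [48, 1, 14, 3] -> [48, 1] and [14, 3]
    Split: [48, 1] -> [48] and [1]
    Merge: [48] + [1] -> [1, 48]
    Split: [14, 3] -> [14] and [3]
    Merge: [14] + [3] -> [3, 14]
  Merge: [1, 48] + [3, 14] -> [1, 3, 14, 48]
  Split: [37, 5, 26, 39] -> [37, 5] and [26, 39]
    Split: [37, 5] -> [37] and [5]
    Merge: [37] + [5] -> [5, 37]
    Split: [26, 39] -> [26] and [39]
    Merge: [26] + [39] -> [26, 39]
  Merge: [5, 37] + [26, 39] -> [5, 26, 37, 39]
Merge: [1, 3, 14, 48] + [5, 26, 37, 39] -> [1, 3, 5, 14, 26, 37, 39, 48]

Final sorted array: [1, 3, 5, 14, 26, 37, 39, 48]

The merge sort proceeds by recursively splitting the array and merging sorted halves.
After all merges, the sorted array is [1, 3, 5, 14, 26, 37, 39, 48].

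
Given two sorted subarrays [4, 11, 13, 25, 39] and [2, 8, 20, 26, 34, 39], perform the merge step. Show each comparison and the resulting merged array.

Merging process:

Compare 4 vs 2: take 2 from right. Merged: [2]
Compare 4 vs 8: take 4 from left. Merged: [2, 4]
Compare 11 vs 8: take 8 from right. Merged: [2, 4, 8]
Compare 11 vs 20: take 11 from left. Merged: [2, 4, 8, 11]
Compare 13 vs 20: take 13 from left. Merged: [2, 4, 8, 11, 13]
Compare 25 vs 20: take 20 from right. Merged: [2, 4, 8, 11, 13, 20]
Compare 25 vs 26: take 25 from left. Merged: [2, 4, 8, 11, 13, 20, 25]
Compare 39 vs 26: take 26 from right. Merged: [2, 4, 8, 11, 13, 20, 25, 26]
Compare 39 vs 34: take 34 from right. Merged: [2, 4, 8, 11, 13, 20, 25, 26, 34]
Compare 39 vs 39: take 39 from left. Merged: [2, 4, 8, 11, 13, 20, 25, 26, 34, 39]
Append remaining from right: [39]. Merged: [2, 4, 8, 11, 13, 20, 25, 26, 34, 39, 39]

Final merged array: [2, 4, 8, 11, 13, 20, 25, 26, 34, 39, 39]
Total comparisons: 10

The merged array is [2, 4, 8, 11, 13, 20, 25, 26, 34, 39, 39], requiring 10 comparisons. The merge step runs in O(n) time where n is the total number of elements.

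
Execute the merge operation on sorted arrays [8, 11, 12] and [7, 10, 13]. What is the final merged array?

Merging process:

Compare 8 vs 7: take 7 from right. Merged: [7]
Compare 8 vs 10: take 8 from left. Merged: [7, 8]
Compare 11 vs 10: take 10 from right. Merged: [7, 8, 10]
Compare 11 vs 13: take 11 from left. Merged: [7, 8, 10, 11]
Compare 12 vs 13: take 12 from left. Merged: [7, 8, 10, 11, 12]
Append remaining from right: [13]. Merged: [7, 8, 10, 11, 12, 13]

Final merged array: [7, 8, 10, 11, 12, 13]
Total comparisons: 5

The merged array is [7, 8, 10, 11, 12, 13], requiring 5 comparisons. The merge step runs in O(n) time where n is the total number of elements.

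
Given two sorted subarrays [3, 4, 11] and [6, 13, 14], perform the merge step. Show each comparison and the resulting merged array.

Merging process:

Compare 3 vs 6: take 3 from left. Merged: [3]
Compare 4 vs 6: take 4 from left. Merged: [3, 4]
Compare 11 vs 6: take 6 from right. Merged: [3, 4, 6]
Compare 11 vs 13: take 11 from left. Merged: [3, 4, 6, 11]
Append remaining from right: [13, 14]. Merged: [3, 4, 6, 11, 13, 14]

Final merged array: [3, 4, 6, 11, 13, 14]
Total comparisons: 4

The merged array is [3, 4, 6, 11, 13, 14], requiring 4 comparisons. The merge step runs in O(n) time where n is the total number of elements.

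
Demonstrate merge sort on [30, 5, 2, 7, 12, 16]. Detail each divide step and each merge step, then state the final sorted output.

Merge sort trace:

Split: [30, 5, 2, 7, 12, 16] -> [30, 5, 2] and [7, 12, 16]
  Split: [30, 5, 2] -> [30] and [5, 2]
    Split: [5, 2] -> [5] and [2]
    Merge: [5] + [2] -> [2, 5]
  Merge: [30] + [2, 5] -> [2, 5, 30]
  Split: [7, 12, 16] -> [7] and [12, 16]
    Split: [12, 16] -> [12] and [16]
    Merge: [12] + [16] -> [12, 16]
  Merge: [7] + [12, 16] -> [7, 12, 16]
Merge: [2, 5, 30] + [7, 12, 16] -> [2, 5, 7, 12, 16, 30]

Final sorted array: [2, 5, 7, 12, 16, 30]

The merge sort proceeds by recursively splitting the array and merging sorted halves.
After all merges, the sorted array is [2, 5, 7, 12, 16, 30].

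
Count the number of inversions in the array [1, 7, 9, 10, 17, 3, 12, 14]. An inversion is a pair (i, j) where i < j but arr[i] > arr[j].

Finding inversions in [1, 7, 9, 10, 17, 3, 12, 14]:

(1, 5): arr[1]=7 > arr[5]=3
(2, 5): arr[2]=9 > arr[5]=3
(3, 5): arr[3]=10 > arr[5]=3
(4, 5): arr[4]=17 > arr[5]=3
(4, 6): arr[4]=17 > arr[6]=12
(4, 7): arr[4]=17 > arr[7]=14

Total inversions: 6

The array has 6 inversion(s): (1,5), (2,5), (3,5), (4,5), (4,6), (4,7). Each pair (i,j) satisfies i < j and arr[i] > arr[j].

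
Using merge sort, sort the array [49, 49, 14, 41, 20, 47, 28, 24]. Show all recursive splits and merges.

Merge sort trace:

Split: [49, 49, 14, 41, 20, 47, 28, 24] -> [49, 49, 14, 41] and [20, 47, 28, 24]
  Split: [49, 49, 14, 41] -> [49, 49] and [14, 41]
    Split: [49, 49] -> [49] and [49]
    Merge: [49] + [49] -> [49, 49]
    Split: [14, 41] -> [14] and [41]
    Merge: [14] + [41] -> [14, 41]
  Merge: [49, 49] + [14, 41] -> [14, 41, 49, 49]
  Split: [20, 47, 28, 24] -> [20, 47] and [28, 24]
    Split: [20, 47] -> [20] and [47]
    Merge: [20] + [47] -> [20, 47]
    Split: [28, 24] -> [28] and [24]
    Merge: [28] + [24] -> [24, 28]
  Merge: [20, 47] + [24, 28] -> [20, 24, 28, 47]
Merge: [14, 41, 49, 49] + [20, 24, 28, 47] -> [14, 20, 24, 28, 41, 47, 49, 49]

Final sorted array: [14, 20, 24, 28, 41, 47, 49, 49]

The merge sort proceeds by recursively splitting the array and merging sorted halves.
After all merges, the sorted array is [14, 20, 24, 28, 41, 47, 49, 49].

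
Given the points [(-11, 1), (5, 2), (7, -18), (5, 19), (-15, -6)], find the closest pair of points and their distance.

Computing all pairwise distances among 5 points:

d((-11, 1), (5, 2)) = 16.0312
d((-11, 1), (7, -18)) = 26.1725
d((-11, 1), (5, 19)) = 24.0832
d((-11, 1), (-15, -6)) = 8.0623 <-- minimum
d((5, 2), (7, -18)) = 20.0998
d((5, 2), (5, 19)) = 17.0
d((5, 2), (-15, -6)) = 21.5407
d((7, -18), (5, 19)) = 37.054
d((7, -18), (-15, -6)) = 25.0599
d((5, 19), (-15, -6)) = 32.0156

Closest pair: (-11, 1) and (-15, -6) with distance 8.0623

The closest pair is (-11, 1) and (-15, -6) with Euclidean distance 8.0623. For 5 points, brute-force pairwise comparison is shown above. For large n, the divide-and-conquer algorithm (sort by x, recurse on halves, check the dividing strip) achieves O(n log n).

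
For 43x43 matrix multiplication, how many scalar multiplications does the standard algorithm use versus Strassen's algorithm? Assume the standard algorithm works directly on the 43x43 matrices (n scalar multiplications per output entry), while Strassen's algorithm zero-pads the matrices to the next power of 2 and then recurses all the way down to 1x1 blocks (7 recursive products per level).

Matrix multiplication for 43x43 matrices:

Strassen's algorithm requires power-of-2 dimensions. Pad 43x43 to 64x64 (next power of 2).

Standard algorithm: 43^3 = 79507 multiplications
Strassen's algorithm: 7^(log2(64)) = 7^6 = 117649 multiplications
Difference: 79507 - 117649 = -38142 (Strassen uses MORE here due to padding overhead — for small or just-over-power-of-2 n, padding can outweigh the per-level savings)

Standard: 79507 multiplications (43^3). Strassen: 117649 multiplications (7^6, after padding to 64x64). Strassen reduces 8 recursive multiplications to 7 at each level.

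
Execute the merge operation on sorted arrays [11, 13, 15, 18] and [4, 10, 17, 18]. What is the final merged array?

Merging process:

Compare 11 vs 4: take 4 from right. Merged: [4]
Compare 11 vs 10: take 10 from right. Merged: [4, 10]
Compare 11 vs 17: take 11 from left. Merged: [4, 10, 11]
Compare 13 vs 17: take 13 from left. Merged: [4, 10, 11, 13]
Compare 15 vs 17: take 15 from left. Merged: [4, 10, 11, 13, 15]
Compare 18 vs 17: take 17 from right. Merged: [4, 10, 11, 13, 15, 17]
Compare 18 vs 18: take 18 from left. Merged: [4, 10, 11, 13, 15, 17, 18]
Append remaining from right: [18]. Merged: [4, 10, 11, 13, 15, 17, 18, 18]

Final merged array: [4, 10, 11, 13, 15, 17, 18, 18]
Total comparisons: 7

The merged array is [4, 10, 11, 13, 15, 17, 18, 18], requiring 7 comparisons. The merge step runs in O(n) time where n is the total number of elements.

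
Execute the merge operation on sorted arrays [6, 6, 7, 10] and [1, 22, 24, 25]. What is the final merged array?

Merging process:

Compare 6 vs 1: take 1 from right. Merged: [1]
Compare 6 vs 22: take 6 from left. Merged: [1, 6]
Compare 6 vs 22: take 6 from left. Merged: [1, 6, 6]
Compare 7 vs 22: take 7 from left. Merged: [1, 6, 6, 7]
Compare 10 vs 22: take 10 from left. Merged: [1, 6, 6, 7, 10]
Append remaining from right: [22, 24, 25]. Merged: [1, 6, 6, 7, 10, 22, 24, 25]

Final merged array: [1, 6, 6, 7, 10, 22, 24, 25]
Total comparisons: 5

The merged array is [1, 6, 6, 7, 10, 22, 24, 25], requiring 5 comparisons. The merge step runs in O(n) time where n is the total number of elements.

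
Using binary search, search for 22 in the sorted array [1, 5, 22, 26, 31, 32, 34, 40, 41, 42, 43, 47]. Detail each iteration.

Binary search for 22 in [1, 5, 22, 26, 31, 32, 34, 40, 41, 42, 43, 47]:

lo=0, hi=11, mid=5, arr[mid]=32 -> 32 > 22, search left half
lo=0, hi=4, mid=2, arr[mid]=22 -> Found target at index 2!

Binary search finds 22 at index 2 after 2 comparisons. The search repeatedly halves the search space by comparing with the middle element.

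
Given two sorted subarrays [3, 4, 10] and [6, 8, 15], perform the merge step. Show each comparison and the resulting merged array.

Merging process:

Compare 3 vs 6: take 3 from left. Merged: [3]
Compare 4 vs 6: take 4 from left. Merged: [3, 4]
Compare 10 vs 6: take 6 from right. Merged: [3, 4, 6]
Compare 10 vs 8: take 8 from right. Merged: [3, 4, 6, 8]
Compare 10 vs 15: take 10 from left. Merged: [3, 4, 6, 8, 10]
Append remaining from right: [15]. Merged: [3, 4, 6, 8, 10, 15]

Final merged array: [3, 4, 6, 8, 10, 15]
Total comparisons: 5

The merged array is [3, 4, 6, 8, 10, 15], requiring 5 comparisons. The merge step runs in O(n) time where n is the total number of elements.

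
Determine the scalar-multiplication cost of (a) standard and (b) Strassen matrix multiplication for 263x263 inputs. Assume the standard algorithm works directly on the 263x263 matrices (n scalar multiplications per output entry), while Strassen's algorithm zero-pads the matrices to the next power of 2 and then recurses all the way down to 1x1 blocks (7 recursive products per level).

Matrix multiplication for 263x263 matrices:

Strassen's algorithm requires power-of-2 dimensions. Pad 263x263 to 512x512 (next power of 2).

Standard algorithm: 263^3 = 18191447 multiplications
Strassen's algorithm: 7^(log2(512)) = 7^9 = 40353607 multiplications
Difference: 18191447 - 40353607 = -22162160 (Strassen uses MORE here due to padding overhead — for small or just-over-power-of-2 n, padding can outweigh the per-level savings)

Standard: 18191447 multiplications (263^3). Strassen: 40353607 multiplications (7^9, after padding to 512x512). Strassen reduces 8 recursive multiplications to 7 at each level.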